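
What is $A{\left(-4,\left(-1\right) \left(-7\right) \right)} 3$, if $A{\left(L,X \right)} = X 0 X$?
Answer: $0$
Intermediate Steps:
$A{\left(L,X \right)} = 0$ ($A{\left(L,X \right)} = 0 X = 0$)
$A{\left(-4,\left(-1\right) \left(-7\right) \right)} 3 = 0 \cdot 3 = 0$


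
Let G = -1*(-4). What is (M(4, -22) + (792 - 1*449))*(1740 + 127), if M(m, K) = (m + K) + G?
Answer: 614243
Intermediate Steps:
G = 4
M(m, K) = 4 + K + m (M(m, K) = (m + K) + 4 = (K + m) + 4 = 4 + K + m)
(M(4, -22) + (792 - 1*449))*(1740 + 127) = ((4 - 22 + 4) + (792 - 1*449))*(1740 + 127) = (-14 + (792 - 449))*1867 = (-14 + 343)*1867 = 329*1867 = 614243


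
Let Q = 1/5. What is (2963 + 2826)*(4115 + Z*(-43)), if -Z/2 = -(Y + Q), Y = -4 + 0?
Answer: 128567901/5 ≈ 2.5714e+7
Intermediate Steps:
Y = -4
Q = 1/5 ≈ 0.20000
Z = -38/5 (Z = -(-2)*(-4 + 1/5) = -(-2)*(-19)/5 = -2*19/5 = -38/5 ≈ -7.6000)
(2963 + 2826)*(4115 + Z*(-43)) = (2963 + 2826)*(4115 - 38/5*(-43)) = 5789*(4115 + 1634/5) = 5789*(22209/5) = 128567901/5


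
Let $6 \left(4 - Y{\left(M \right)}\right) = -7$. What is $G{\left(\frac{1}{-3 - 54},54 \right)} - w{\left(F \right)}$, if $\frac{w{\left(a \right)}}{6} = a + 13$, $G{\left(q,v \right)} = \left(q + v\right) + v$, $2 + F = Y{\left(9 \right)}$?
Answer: $\frac{626}{57} \approx 10.982$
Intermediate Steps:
$Y{\left(M \right)} = \frac{31}{6}$ ($Y{\left(M \right)} = 4 - - \frac{7}{6} = 4 + \frac{7}{6} = \frac{31}{6}$)
$F = \frac{19}{6}$ ($F = -2 + \frac{31}{6} = \frac{19}{6} \approx 3.1667$)
$G{\left(q,v \right)} = q + 2 v$
$w{\left(a \right)} = 78 + 6 a$ ($w{\left(a \right)} = 6 \left(a + 13\right) = 6 \left(13 + a\right) = 78 + 6 a$)
$G{\left(\frac{1}{-3 - 54},54 \right)} - w{\left(F \right)} = \left(\frac{1}{-3 - 54} + 2 \cdot 54\right) - \left(78 + 6 \cdot \frac{19}{6}\right) = \left(\frac{1}{-57} + 108\right) - \left(78 + 19\right) = \left(- \frac{1}{57} + 108\right) - 97 = \frac{6155}{57} - 97 = \frac{626}{57}$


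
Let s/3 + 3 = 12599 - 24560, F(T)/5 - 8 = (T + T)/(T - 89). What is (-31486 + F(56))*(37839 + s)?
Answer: -61258402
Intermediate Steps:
F(T) = 40 + 10*T/(-89 + T) (F(T) = 40 + 5*((T + T)/(T - 89)) = 40 + 5*((2*T)/(-89 + T)) = 40 + 5*(2*T/(-89 + T)) = 40 + 10*T/(-89 + T))
s = -35892 (s = -9 + 3*(12599 - 24560) = -9 + 3*(-11961) = -9 - 35883 = -35892)
(-31486 + F(56))*(37839 + s) = (-31486 + 10*(-356 + 5*56)/(-89 + 56))*(37839 - 35892) = (-31486 + 10*(-356 + 280)/(-33))*1947 = (-31486 + 10*(-1/33)*(-76))*1947 = (-31486 + 760/33)*1947 = -1038278/33*1947 = -61258402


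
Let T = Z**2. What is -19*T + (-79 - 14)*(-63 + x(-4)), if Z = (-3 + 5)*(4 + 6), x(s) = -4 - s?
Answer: -1741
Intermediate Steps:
Z = 20 (Z = 2*10 = 20)
T = 400 (T = 20**2 = 400)
-19*T + (-79 - 14)*(-63 + x(-4)) = -19*400 + (-79 - 14)*(-63 + (-4 - 1*(-4))) = -7600 - 93*(-63 + (-4 + 4)) = -7600 - 93*(-63 + 0) = -7600 - 93*(-63) = -7600 + 5859 = -1741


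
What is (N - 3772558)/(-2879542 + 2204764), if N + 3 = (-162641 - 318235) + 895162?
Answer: 1119425/224926 ≈ 4.9769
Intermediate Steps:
N = 414283 (N = -3 + ((-162641 - 318235) + 895162) = -3 + (-480876 + 895162) = -3 + 414286 = 414283)
(N - 3772558)/(-2879542 + 2204764) = (414283 - 3772558)/(-2879542 + 2204764) = -3358275/(-674778) = -3358275*(-1/674778) = 1119425/224926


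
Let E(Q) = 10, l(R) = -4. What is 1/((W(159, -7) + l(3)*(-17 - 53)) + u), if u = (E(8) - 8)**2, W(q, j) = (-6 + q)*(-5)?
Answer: -1/481 ≈ -0.0020790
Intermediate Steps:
W(q, j) = 30 - 5*q
u = 4 (u = (10 - 8)**2 = 2**2 = 4)
1/((W(159, -7) + l(3)*(-17 - 53)) + u) = 1/(((30 - 5*159) - 4*(-17 - 53)) + 4) = 1/(((30 - 795) - 4*(-70)) + 4) = 1/((-765 + 280) + 4) = 1/(-485 + 4) = 1/(-481) = -1/481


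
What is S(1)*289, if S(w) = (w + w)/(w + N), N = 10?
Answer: 578/11 ≈ 52.545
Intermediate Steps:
S(w) = 2*w/(10 + w) (S(w) = (w + w)/(w + 10) = (2*w)/(10 + w) = 2*w/(10 + w))
S(1)*289 = (2*1/(10 + 1))*289 = (2*1/11)*289 = (2*1*(1/11))*289 = (2/11)*289 = 578/11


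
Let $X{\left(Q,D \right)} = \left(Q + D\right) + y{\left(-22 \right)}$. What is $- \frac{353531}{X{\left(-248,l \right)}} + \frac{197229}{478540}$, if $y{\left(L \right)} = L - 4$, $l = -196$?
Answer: $\frac{16927142237}{22491380} \approx 752.61$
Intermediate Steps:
$y{\left(L \right)} = -4 + L$ ($y{\left(L \right)} = L - 4 = -4 + L$)
$X{\left(Q,D \right)} = -26 + D + Q$ ($X{\left(Q,D \right)} = \left(Q + D\right) - 26 = \left(D + Q\right) - 26 = -26 + D + Q$)
$- \frac{353531}{X{\left(-248,l \right)}} + \frac{197229}{478540} = - \frac{353531}{-26 - 196 - 248} + \frac{197229}{478540} = - \frac{353531}{-470} + 197229 \cdot \frac{1}{478540} = \left(-353531\right) \left(- \frac{1}{470}\right) + \frac{197229}{478540} = \frac{353531}{470} + \frac{197229}{478540} = \frac{16927142237}{22491380}$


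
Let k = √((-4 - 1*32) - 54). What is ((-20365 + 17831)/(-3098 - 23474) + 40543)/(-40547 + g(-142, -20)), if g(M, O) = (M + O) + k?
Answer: -3132589913655/3145408819358 - 230852385*I*√10/3145408819358 ≈ -0.99592 - 0.00023209*I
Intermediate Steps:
k = 3*I*√10 (k = √((-4 - 32) - 54) = √(-36 - 54) = √(-90) = 3*I*√10 ≈ 9.4868*I)
g(M, O) = M + O + 3*I*√10 (g(M, O) = (M + O) + 3*I*√10 = M + O + 3*I*√10)
((-20365 + 17831)/(-3098 - 23474) + 40543)/(-40547 + g(-142, -20)) = ((-20365 + 17831)/(-3098 - 23474) + 40543)/(-40547 + (-142 - 20 + 3*I*√10)) = (-2534/(-26572) + 40543)/(-40547 + (-162 + 3*I*√10)) = (-2534*(-1/26572) + 40543)/(-40709 + 3*I*√10) = (181/1898 + 40543)/(-40709 + 3*I*√10) = 76950795/(1898*(-40709 + 3*I*√10))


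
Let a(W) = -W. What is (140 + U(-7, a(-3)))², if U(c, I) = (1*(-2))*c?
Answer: 23716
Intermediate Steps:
U(c, I) = -2*c
(140 + U(-7, a(-3)))² = (140 - 2*(-7))² = (140 + 14)² = 154² = 23716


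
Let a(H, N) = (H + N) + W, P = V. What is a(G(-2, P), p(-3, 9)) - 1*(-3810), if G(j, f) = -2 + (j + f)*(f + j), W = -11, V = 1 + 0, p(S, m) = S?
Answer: 3795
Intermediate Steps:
V = 1
P = 1
G(j, f) = -2 + (f + j)² (G(j, f) = -2 + (f + j)*(f + j) = -2 + (f + j)²)
a(H, N) = -11 + H + N (a(H, N) = (H + N) - 11 = -11 + H + N)
a(G(-2, P), p(-3, 9)) - 1*(-3810) = (-11 + (-2 + (1 - 2)²) - 3) - 1*(-3810) = (-11 + (-2 + (-1)²) - 3) + 3810 = (-11 + (-2 + 1) - 3) + 3810 = (-11 - 1 - 3) + 3810 = -15 + 3810 = 3795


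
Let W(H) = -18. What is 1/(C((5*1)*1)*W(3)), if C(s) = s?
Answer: -1/90 ≈ -0.011111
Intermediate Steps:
1/(C((5*1)*1)*W(3)) = 1/(((5*1)*1)*(-18)) = 1/((5*1)*(-18)) = 1/(5*(-18)) = 1/(-90) = -1/90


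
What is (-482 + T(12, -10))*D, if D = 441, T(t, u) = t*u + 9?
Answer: -261513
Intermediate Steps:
T(t, u) = 9 + t*u
(-482 + T(12, -10))*D = (-482 + (9 + 12*(-10)))*441 = (-482 + (9 - 120))*441 = (-482 - 111)*441 = -593*441 = -261513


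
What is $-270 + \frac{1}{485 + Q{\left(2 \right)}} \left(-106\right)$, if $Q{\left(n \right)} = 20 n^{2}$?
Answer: $- \frac{152656}{565} \approx -270.19$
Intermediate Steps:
$-270 + \frac{1}{485 + Q{\left(2 \right)}} \left(-106\right) = -270 + \frac{1}{485 + 20 \cdot 2^{2}} \left(-106\right) = -270 + \frac{1}{485 + 20 \cdot 4} \left(-106\right) = -270 + \frac{1}{485 + 80} \left(-106\right) = -270 + \frac{1}{565} \left(-106\right) = -270 - \frac{106}{565} = - \frac{152656}{565}$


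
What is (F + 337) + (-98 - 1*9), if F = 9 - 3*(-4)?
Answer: 251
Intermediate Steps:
F = 21 (F = 9 + 12 = 21)
(F + 337) + (-98 - 1*9) = (21 + 337) + (-98 - 1*9) = 358 + (-98 - 9) = 358 - 107 = 251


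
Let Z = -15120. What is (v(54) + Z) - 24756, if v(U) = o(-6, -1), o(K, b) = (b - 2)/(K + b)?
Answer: -279129/7 ≈ -39876.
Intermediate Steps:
o(K, b) = (-2 + b)/(K + b)
v(U) = 3/7 (v(U) = (-2 - 1)/(-6 - 1) = -3/(-7) = -1/7*(-3) = 3/7)
(v(54) + Z) - 24756 = (3/7 - 15120) - 24756 = -105837/7 - 24756 = -279129/7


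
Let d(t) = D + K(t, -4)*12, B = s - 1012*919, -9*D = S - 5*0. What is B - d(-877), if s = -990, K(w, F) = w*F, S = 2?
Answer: -8758024/9 ≈ -9.7311e+5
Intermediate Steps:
K(w, F) = F*w
D = -2/9 (D = -(2 - 5*0)/9 = -(2 + 0)/9 = -⅑*2 = -2/9 ≈ -0.22222)
B = -931018 (B = -990 - 1012*919 = -990 - 930028 = -931018)
d(t) = -2/9 - 48*t (d(t) = -2/9 - 4*t*12 = -2/9 - 48*t)
B - d(-877) = -931018 - (-2/9 - 48*(-877)) = -931018 - (-2/9 + 42096) = -931018 - 1*378862/9 = -931018 - 378862/9 = -8758024/9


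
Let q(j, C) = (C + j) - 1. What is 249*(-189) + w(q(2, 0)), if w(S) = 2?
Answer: -47059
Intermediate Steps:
q(j, C) = -1 + C + j
249*(-189) + w(q(2, 0)) = 249*(-189) + 2 = -47061 + 2 = -47059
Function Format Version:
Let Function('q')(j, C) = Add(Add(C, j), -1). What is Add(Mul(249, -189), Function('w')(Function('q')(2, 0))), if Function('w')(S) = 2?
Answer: -47059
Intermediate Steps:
Function('q')(j, C) = Add(-1, C, j)
Add(Mul(249, -189), Function('w')(Function('q')(2, 0))) = Add(Mul(249, -189), 2) = Add(-47061, 2) = -47059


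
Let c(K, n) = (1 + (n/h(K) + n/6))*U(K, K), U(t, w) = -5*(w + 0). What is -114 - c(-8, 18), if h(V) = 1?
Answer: -994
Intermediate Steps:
U(t, w) = -5*w
c(K, n) = -5*K*(1 + 7*n/6) (c(K, n) = (1 + (n/1 + n/6))*(-5*K) = (1 + (n*1 + n*(⅙)))*(-5*K) = (1 + (n + n/6))*(-5*K) = (1 + 7*n/6)*(-5*K) = -5*K*(1 + 7*n/6))
-114 - c(-8, 18) = -114 - (-5)*(-8)*(6 + 7*18)/6 = -114 - (-5)*(-8)*(6 + 126)/6 = -114 - (-5)*(-8)*132/6 = -114 - 1*880 = -114 - 880 = -994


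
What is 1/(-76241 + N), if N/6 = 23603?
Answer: 1/65377 ≈ 1.5296e-5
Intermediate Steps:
N = 141618 (N = 6*23603 = 141618)
1/(-76241 + N) = 1/(-76241 + 141618) = 1/65377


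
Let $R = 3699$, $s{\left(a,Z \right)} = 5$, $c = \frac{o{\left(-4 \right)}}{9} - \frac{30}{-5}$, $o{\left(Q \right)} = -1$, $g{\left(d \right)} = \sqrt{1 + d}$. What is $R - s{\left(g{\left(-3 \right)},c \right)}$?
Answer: $3694$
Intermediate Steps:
$c = \frac{53}{9}$ ($c = - \frac{1}{9} - \frac{30}{-5} = \left(-1\right) \frac{1}{9} - -6 = - \frac{1}{9} + 6 = \frac{53}{9} \approx 5.8889$)
$R - s{\left(g{\left(-3 \right)},c \right)} = 3699 - 5 = 3694$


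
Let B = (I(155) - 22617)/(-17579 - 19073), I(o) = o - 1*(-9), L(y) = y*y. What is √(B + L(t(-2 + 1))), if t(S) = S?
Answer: √11052635/2618 ≈ 1.2699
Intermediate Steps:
L(y) = y²
I(o) = 9 + o (I(o) = o + 9 = 9 + o)
B = 22453/36652 (B = ((9 + 155) - 22617)/(-17579 - 19073) = (164 - 22617)/(-36652) = -22453*(-1/36652) = 22453/36652 ≈ 0.61260)
√(B + L(t(-2 + 1))) = √(22453/36652 + (-2 + 1)²) = √(22453/36652 + (-1)²) = √(22453/36652 + 1) = √(59105/36652) = √11052635/2618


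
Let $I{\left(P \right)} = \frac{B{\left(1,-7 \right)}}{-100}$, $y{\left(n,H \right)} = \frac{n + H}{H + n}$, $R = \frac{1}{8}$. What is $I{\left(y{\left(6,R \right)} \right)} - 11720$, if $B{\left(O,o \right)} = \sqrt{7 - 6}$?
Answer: $- \frac{1172001}{100} \approx -11720.0$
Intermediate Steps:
$R = \frac{1}{8} \approx 0.125$
$B{\left(O,o \right)} = 1$ ($B{\left(O,o \right)} = \sqrt{1} = 1$)
$y{\left(n,H \right)} = 1$ ($y{\left(n,H \right)} = \frac{H + n}{H + n} = 1$)
$I{\left(P \right)} = - \frac{1}{100}$ ($I{\left(P \right)} = 1 \frac{1}{-100} = 1 \left(- \frac{1}{100}\right) = - \frac{1}{100}$)
$I{\left(y{\left(6,R \right)} \right)} - 11720 = - \frac{1}{100} - 11720 = - \frac{1172001}{100}$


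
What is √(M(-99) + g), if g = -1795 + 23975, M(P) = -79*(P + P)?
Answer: √37822 ≈ 194.48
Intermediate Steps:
M(P) = -158*P
g = 22180
√(M(-99) + g) = √(-158*(-99) + 22180) = √(15642 + 22180) = √37822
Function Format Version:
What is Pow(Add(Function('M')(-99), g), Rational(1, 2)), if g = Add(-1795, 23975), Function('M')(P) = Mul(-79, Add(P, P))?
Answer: Pow(37822, Rational(1, 2)) ≈ 194.48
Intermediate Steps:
Function('M')(P) = Mul(-158, P) (Function('M')(P) = Mul(-79, Mul(2, P)) = Mul(-158, P))
g = 22180
Pow(Add(Function('M')(-99), g), Rational(1, 2)) = Pow(Add(Mul(-158, -99), 22180), Rational(1, 2)) = Pow(Add(15642, 22180), Rational(1, 2)) = Pow(37822, Rational(1, 2))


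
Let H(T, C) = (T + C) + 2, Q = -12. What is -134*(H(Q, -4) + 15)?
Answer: -134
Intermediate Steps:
H(T, C) = 2 + C + T (H(T, C) = (C + T) + 2 = 2 + C + T)
-134*(H(Q, -4) + 15) = -134*((2 - 4 - 12) + 15) = -134*(-14 + 15) = -134*1 = -134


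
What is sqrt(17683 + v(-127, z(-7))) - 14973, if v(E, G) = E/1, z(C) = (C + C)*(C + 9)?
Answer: -14973 + 2*sqrt(4389) ≈ -14841.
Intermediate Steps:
z(C) = 2*C*(9 + C) (z(C) = (2*C)*(9 + C) = 2*C*(9 + C))
v(E, G) = E (v(E, G) = E*1 = E)
sqrt(17683 + v(-127, z(-7))) - 14973 = sqrt(17683 - 127) - 14973 = sqrt(17556) - 14973 = 2*sqrt(4389) - 14973 = -14973 + 2*sqrt(4389)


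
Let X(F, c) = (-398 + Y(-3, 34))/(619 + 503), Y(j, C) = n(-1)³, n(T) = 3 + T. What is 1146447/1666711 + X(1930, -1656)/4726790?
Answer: 202671109978619/294644413999606 ≈ 0.68785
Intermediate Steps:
Y(j, C) = 8 (Y(j, C) = (3 - 1)³ = 2³ = 8)
X(F, c) = -65/187 (X(F, c) = (-398 + 8)/(619 + 503) = -390/1122 = -390*1/1122 = -65/187)
1146447/1666711 + X(1930, -1656)/4726790 = 1146447/1666711 - 65/187/4726790 = 1146447*(1/1666711) - 65/187*1/4726790 = 1146447/1666711 - 13/176781946 = 202671109978619/294644413999606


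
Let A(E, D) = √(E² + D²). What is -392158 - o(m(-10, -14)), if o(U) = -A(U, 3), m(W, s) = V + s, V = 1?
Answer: -392158 + √178 ≈ -3.9214e+5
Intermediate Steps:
A(E, D) = √(D² + E²)
m(W, s) = 1 + s
o(U) = -√(9 + U²) (o(U) = -√(3² + U²) = -√(9 + U²))
-392158 - o(m(-10, -14)) = -392158 - (-1)*√(9 + (1 - 14)²) = -392158 - (-1)*√(9 + (-13)²) = -392158 - (-1)*√(9 + 169) = -392158 - (-1)*√178 = -392158 + √178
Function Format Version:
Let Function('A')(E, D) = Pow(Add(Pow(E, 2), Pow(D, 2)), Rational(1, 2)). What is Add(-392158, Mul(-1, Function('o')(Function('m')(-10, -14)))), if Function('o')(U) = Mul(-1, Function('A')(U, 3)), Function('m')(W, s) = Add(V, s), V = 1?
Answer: Add(-392158, Pow(178, Rational(1, 2))) ≈ -3.9214e+5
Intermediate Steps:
Function('A')(E, D) = Pow(Add(Pow(D, 2), Pow(E, 2)), Rational(1, 2))
Function('m')(W, s) = Add(1, s)
Function('o')(U) = Mul(-1, Pow(Add(9, Pow(U, 2)), Rational(1, 2))) (Function('o')(U) = Mul(-1, Pow(Add(Pow(3, 2), Pow(U, 2)), Rational(1, 2))) = Mul(-1, Pow(Add(9, Pow(U, 2)), Rational(1, 2))))
Add(-392158, Mul(-1, Function('o')(Function('m')(-10, -14)))) = Add(-392158, Mul(-1, Mul(-1, Pow(Add(9, Pow(Add(1, -14), 2)), Rational(1, 2))))) = Add(-392158, Mul(-1, Mul(-1, Pow(Add(9, Pow(-13, 2)), Rational(1, 2))))) = Add(-392158, Mul(-1, Mul(-1, Pow(Add(9, 169), Rational(1, 2))))) = Add(-392158, Mul(-1, Mul(-1, Pow(178, Rational(1, 2))))) = Add(-392158, Pow(178, Rational(1, 2)))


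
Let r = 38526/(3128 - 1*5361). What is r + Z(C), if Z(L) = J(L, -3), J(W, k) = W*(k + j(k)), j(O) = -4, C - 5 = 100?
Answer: -1679781/2233 ≈ -752.25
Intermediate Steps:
C = 105 (C = 5 + 100 = 105)
r = -38526/2233 (r = 38526/(3128 - 5361) = 38526/(-2233) = 38526*(-1/2233) = -38526/2233 ≈ -17.253)
J(W, k) = W*(-4 + k) (J(W, k) = W*(k - 4) = W*(-4 + k))
Z(L) = -7*L (Z(L) = L*(-4 - 3) = L*(-7) = -7*L)
r + Z(C) = -38526/2233 - 7*105 = -38526/2233 - 735 = -1679781/2233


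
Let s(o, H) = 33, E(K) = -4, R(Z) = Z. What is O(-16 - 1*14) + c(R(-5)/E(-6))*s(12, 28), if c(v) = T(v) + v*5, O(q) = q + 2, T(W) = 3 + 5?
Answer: 1769/4 ≈ 442.25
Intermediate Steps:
T(W) = 8
O(q) = 2 + q
c(v) = 8 + 5*v (c(v) = 8 + v*5 = 8 + 5*v)
O(-16 - 1*14) + c(R(-5)/E(-6))*s(12, 28) = (2 + (-16 - 1*14)) + (8 + 5*(-5/(-4)))*33 = (2 + (-16 - 14)) + (8 + 5*(-5*(-¼)))*33 = (2 - 30) + (8 + 5*(5/4))*33 = -28 + (8 + 25/4)*33 = -28 + (57/4)*33 = -28 + 1881/4 = 1769/4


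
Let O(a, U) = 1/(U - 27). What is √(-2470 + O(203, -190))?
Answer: I*√116310047/217 ≈ 49.699*I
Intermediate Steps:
O(a, U) = 1/(-27 + U)
√(-2470 + O(203, -190)) = √(-2470 + 1/(-27 - 190)) = √(-2470 + 1/(-217)) = √(-2470 - 1/217) = √(-535991/217) = I*√116310047/217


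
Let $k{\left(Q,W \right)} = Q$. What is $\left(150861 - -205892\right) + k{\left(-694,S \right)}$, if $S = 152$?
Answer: $356059$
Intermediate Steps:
$\left(150861 - -205892\right) + k{\left(-694,S \right)} = \left(150861 - -205892\right) - 694 = \left(150861 + 205892\right) - 694 = 356753 - 694 = 356059$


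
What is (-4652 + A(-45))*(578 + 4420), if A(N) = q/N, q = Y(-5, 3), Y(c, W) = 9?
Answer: -116258478/5 ≈ -2.3252e+7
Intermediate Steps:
q = 9
A(N) = 9/N
(-4652 + A(-45))*(578 + 4420) = (-4652 + 9/(-45))*(578 + 4420) = (-4652 + 9*(-1/45))*4998 = (-4652 - ⅕)*4998 = -23261/5*4998 = -116258478/5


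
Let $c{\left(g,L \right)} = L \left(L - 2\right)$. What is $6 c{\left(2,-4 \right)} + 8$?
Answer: $152$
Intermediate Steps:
$c{\left(g,L \right)} = L \left(-2 + L\right)$
$6 c{\left(2,-4 \right)} + 8 = 6 \left(- 4 \left(-2 - 4\right)\right) + 8 = 6 \left(\left(-4\right) \left(-6\right)\right) + 8 = 6 \cdot 24 + 8 = 144 + 8 = 152$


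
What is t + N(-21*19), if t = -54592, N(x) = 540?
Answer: -54052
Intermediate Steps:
t + N(-21*19) = -54592 + 540 = -54052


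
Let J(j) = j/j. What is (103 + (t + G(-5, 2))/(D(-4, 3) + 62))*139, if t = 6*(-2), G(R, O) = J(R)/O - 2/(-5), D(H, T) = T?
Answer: 9290621/650 ≈ 14293.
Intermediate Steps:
J(j) = 1
G(R, O) = ⅖ + 1/O (G(R, O) = 1/O - 2/(-5) = 1/O - 2*(-⅕) = 1/O + ⅖ = ⅖ + 1/O)
t = -12
(103 + (t + G(-5, 2))/(D(-4, 3) + 62))*139 = (103 + (-12 + (⅖ + 1/2))/(3 + 62))*139 = (103 + (-12 + (⅖ + ½))/65)*139 = (103 + (-12 + 9/10)*(1/65))*139 = (103 - 111/10*1/65)*139 = (103 - 111/650)*139 = (66839/650)*139 = 9290621/650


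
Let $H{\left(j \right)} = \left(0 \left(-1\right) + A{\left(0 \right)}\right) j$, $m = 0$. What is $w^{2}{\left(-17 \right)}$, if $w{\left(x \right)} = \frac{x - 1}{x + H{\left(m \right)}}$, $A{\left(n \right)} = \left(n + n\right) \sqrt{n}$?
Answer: $\frac{324}{289} \approx 1.1211$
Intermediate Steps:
$A{\left(n \right)} = 2 n^{\frac{3}{2}}$ ($A{\left(n \right)} = 2 n \sqrt{n} = 2 n^{\frac{3}{2}}$)
$H{\left(j \right)} = 0$ ($H{\left(j \right)} = \left(0 \left(-1\right) + 2 \cdot 0^{\frac{3}{2}}\right) j = \left(0 + 2 \cdot 0\right) j = \left(0 + 0\right) j = 0 j = 0$)
$w{\left(x \right)} = \frac{-1 + x}{x}$ ($w{\left(x \right)} = \frac{x - 1}{x + 0} = \frac{-1 + x}{x}$)
$w^{2}{\left(-17 \right)} = \left(\frac{-1 - 17}{-17}\right)^{2} = \left(\left(- \frac{1}{17}\right) \left(-18\right)\right)^{2} = \left(\frac{18}{17}\right)^{2} = \frac{324}{289}$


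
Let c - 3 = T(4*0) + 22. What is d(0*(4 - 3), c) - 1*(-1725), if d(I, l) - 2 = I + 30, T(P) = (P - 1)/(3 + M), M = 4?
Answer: 1757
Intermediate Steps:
T(P) = -⅐ + P/7 (T(P) = (P - 1)/(3 + 4) = (-1 + P)/7 = (-1 + P)*(⅐) = -⅐ + P/7)
c = 174/7 (c = 3 + ((-⅐ + (4*0)/7) + 22) = 3 + ((-⅐ + (⅐)*0) + 22) = 3 + ((-⅐ + 0) + 22) = 3 + (-⅐ + 22) = 3 + 153/7 = 174/7 ≈ 24.857)
d(I, l) = 32 + I (d(I, l) = 2 + (I + 30) = 2 + (30 + I) = 32 + I)
d(0*(4 - 3), c) - 1*(-1725) = (32 + 0*(4 - 3)) - 1*(-1725) = (32 + 0*1) + 1725 = (32 + 0) + 1725 = 32 + 1725 = 1757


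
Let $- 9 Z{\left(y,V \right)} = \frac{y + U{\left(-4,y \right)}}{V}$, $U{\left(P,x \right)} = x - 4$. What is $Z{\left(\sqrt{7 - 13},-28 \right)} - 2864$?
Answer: $- \frac{180433}{63} + \frac{i \sqrt{6}}{126} \approx -2864.0 + 0.01944 i$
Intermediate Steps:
$U{\left(P,x \right)} = -4 + x$ ($U{\left(P,x \right)} = x - 4 = -4 + x$)
$Z{\left(y,V \right)} = - \frac{-4 + 2 y}{9 V}$ ($Z{\left(y,V \right)} = - \frac{\left(y + \left(-4 + y\right)\right) \frac{1}{V}}{9} = - \frac{\left(-4 + 2 y\right) \frac{1}{V}}{9} = - \frac{\frac{1}{V} \left(-4 + 2 y\right)}{9} = - \frac{-4 + 2 y}{9 V}$)
$Z{\left(\sqrt{7 - 13},-28 \right)} - 2864 = \frac{2 \left(2 - \sqrt{7 - 13}\right)}{9 \left(-28\right)} - 2864 = \frac{2}{9} \left(- \frac{1}{28}\right) \left(2 - \sqrt{-6}\right) - 2864 = \frac{2}{9} \left(- \frac{1}{28}\right) \left(2 - i \sqrt{6}\right) - 2864 = \left(- \frac{1}{63} + \frac{i \sqrt{6}}{126}\right) - 2864 = - \frac{180433}{63} + \frac{i \sqrt{6}}{126}$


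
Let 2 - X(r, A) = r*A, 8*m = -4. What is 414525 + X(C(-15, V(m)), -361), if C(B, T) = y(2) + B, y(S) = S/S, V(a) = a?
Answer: 409473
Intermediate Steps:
m = -½ (m = (⅛)*(-4) = -½ ≈ -0.50000)
y(S) = 1
C(B, T) = 1 + B
X(r, A) = 2 - A*r (X(r, A) = 2 - r*A = 2 - A*r)
414525 + X(C(-15, V(m)), -361) = 414525 + (2 - 1*(-361)*(1 - 15)) = 414525 + (2 - 1*(-361)*(-14)) = 414525 + (2 - 5054) = 414525 - 5052 = 409473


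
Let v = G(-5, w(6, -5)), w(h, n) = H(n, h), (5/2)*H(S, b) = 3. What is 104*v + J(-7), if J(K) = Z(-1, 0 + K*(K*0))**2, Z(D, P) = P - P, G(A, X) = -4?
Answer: -416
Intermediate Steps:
H(S, b) = 6/5 (H(S, b) = (2/5)*3 = 6/5)
w(h, n) = 6/5
Z(D, P) = 0
v = -4
J(K) = 0 (J(K) = 0**2 = 0)
104*v + J(-7) = 104*(-4) + 0 = -416 + 0 = -416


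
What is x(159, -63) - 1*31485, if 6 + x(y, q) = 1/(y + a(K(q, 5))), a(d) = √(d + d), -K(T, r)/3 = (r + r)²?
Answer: 2*(-157455*√6 + 2503534*I)/(-159*I + 10*√6) ≈ -31491.0 - 0.00094604*I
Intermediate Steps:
K(T, r) = -12*r² (K(T, r) = -3*(r + r)² = -3*4*r² = -12*r²)
a(d) = √2*√d (a(d) = √(2*d) = √2*√d)
x(y, q) = -6 + 1/(y + 10*I*√6) (x(y, q) = -6 + 1/(y + √2*√(-12*5²)) = -6 + 1/(y + √2*√(-12*25)) = -6 + 1/(y + √2*√(-300)) = -6 + 1/(y + √2*(10*I*√3)) = -6 + 1/(y + 10*I*√6))
x(159, -63) - 1*31485 = (1 - 6*159 - 60*I*√6)/(159 + 10*I*√6) - 1*31485 = (1 - 954 - 60*I*√6)/(159 + 10*I*√6) - 31485 = (-953 - 60*I*√6)/(159 + 10*I*√6) - 31485 = -31485 + (-953 - 60*I*√6)/(159 + 10*I*√6)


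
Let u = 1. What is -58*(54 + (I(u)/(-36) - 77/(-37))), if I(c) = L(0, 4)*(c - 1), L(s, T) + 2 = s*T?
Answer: -120350/37 ≈ -3252.7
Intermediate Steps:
L(s, T) = -2 + T*s (L(s, T) = -2 + s*T = -2 + T*s)
I(c) = 2 - 2*c (I(c) = (-2 + 4*0)*(c - 1) = (-2 + 0)*(-1 + c) = -2*(-1 + c) = 2 - 2*c)
-58*(54 + (I(u)/(-36) - 77/(-37))) = -58*(54 + ((2 - 2*1)/(-36) - 77/(-37))) = -58*(54 + ((2 - 2)*(-1/36) - 77*(-1/37))) = -58*(54 + (0*(-1/36) + 77/37)) = -58*(54 + (0 + 77/37)) = -58*(54 + 77/37) = -58*2075/37 = -120350/37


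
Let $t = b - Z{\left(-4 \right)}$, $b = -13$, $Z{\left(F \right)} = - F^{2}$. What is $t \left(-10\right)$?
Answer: $-30$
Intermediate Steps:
$t = 3$ ($t = -13 - - \left(-4\right)^{2} = -13 - \left(-1\right) 16 = -13 - -16 = -13 + 16 = 3$)
$t \left(-10\right) = 3 \left(-10\right) = -30$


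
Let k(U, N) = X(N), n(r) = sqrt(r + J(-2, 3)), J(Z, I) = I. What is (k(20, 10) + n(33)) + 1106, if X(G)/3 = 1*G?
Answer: 1142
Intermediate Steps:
n(r) = sqrt(3 + r) (n(r) = sqrt(r + 3) = sqrt(3 + r))
X(G) = 3*G (X(G) = 3*(1*G) = 3*G)
k(U, N) = 3*N
(k(20, 10) + n(33)) + 1106 = (3*10 + sqrt(3 + 33)) + 1106 = (30 + sqrt(36)) + 1106 = (30 + 6) + 1106 = 36 + 1106 = 1142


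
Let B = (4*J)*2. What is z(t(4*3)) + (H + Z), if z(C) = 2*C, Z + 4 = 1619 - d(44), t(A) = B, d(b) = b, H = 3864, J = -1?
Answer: 5419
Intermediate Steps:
B = -8 (B = (4*(-1))*2 = -4*2 = -8)
t(A) = -8
Z = 1571 (Z = -4 + (1619 - 1*44) = -4 + (1619 - 44) = -4 + 1575 = 1571)
z(t(4*3)) + (H + Z) = 2*(-8) + (3864 + 1571) = -16 + 5435 = 5419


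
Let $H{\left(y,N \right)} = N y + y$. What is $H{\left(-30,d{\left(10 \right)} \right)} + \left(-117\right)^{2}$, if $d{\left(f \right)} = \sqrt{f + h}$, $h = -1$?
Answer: $13569$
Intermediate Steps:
$d{\left(f \right)} = \sqrt{-1 + f}$ ($d{\left(f \right)} = \sqrt{f - 1} = \sqrt{-1 + f}$)
$H{\left(y,N \right)} = y + N y$
$H{\left(-30,d{\left(10 \right)} \right)} + \left(-117\right)^{2} = - 30 \left(1 + \sqrt{-1 + 10}\right) + \left(-117\right)^{2} = - 30 \left(1 + \sqrt{9}\right) + 13689 = - 30 \left(1 + 3\right) + 13689 = \left(-30\right) 4 + 13689 = -120 + 13689 = 13569$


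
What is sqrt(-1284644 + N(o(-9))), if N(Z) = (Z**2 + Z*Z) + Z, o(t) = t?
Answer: I*sqrt(1284491) ≈ 1133.4*I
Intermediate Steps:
N(Z) = Z + 2*Z**2 (N(Z) = (Z**2 + Z**2) + Z = 2*Z**2 + Z = Z + 2*Z**2)
sqrt(-1284644 + N(o(-9))) = sqrt(-1284644 - 9*(1 + 2*(-9))) = sqrt(-1284644 - 9*(1 - 18)) = sqrt(-1284644 - 9*(-17)) = sqrt(-1284644 + 153) = sqrt(-1284491) = I*sqrt(1284491)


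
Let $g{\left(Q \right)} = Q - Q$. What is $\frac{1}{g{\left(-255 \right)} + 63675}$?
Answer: $\frac{1}{63675} \approx 1.5705 \cdot 10^{-5}$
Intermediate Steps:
$g{\left(Q \right)} = 0$
$\frac{1}{g{\left(-255 \right)} + 63675} = \frac{1}{0 + 63675} = \frac{1}{63675}$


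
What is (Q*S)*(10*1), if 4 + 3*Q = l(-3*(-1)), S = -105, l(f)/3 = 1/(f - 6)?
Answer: 1750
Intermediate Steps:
l(f) = 3/(-6 + f) (l(f) = 3/(f - 6) = 3/(-6 + f))
Q = -5/3 (Q = -4/3 + (3/(-6 - 3*(-1)))/3 = -4/3 + (3/(-6 + 3))/3 = -4/3 + (3/(-3))/3 = -4/3 + (3*(-⅓))/3 = -4/3 + (⅓)*(-1) = -4/3 - ⅓ = -5/3 ≈ -1.6667)
(Q*S)*(10*1) = (-5/3*(-105))*(10*1) = 175*10 = 1750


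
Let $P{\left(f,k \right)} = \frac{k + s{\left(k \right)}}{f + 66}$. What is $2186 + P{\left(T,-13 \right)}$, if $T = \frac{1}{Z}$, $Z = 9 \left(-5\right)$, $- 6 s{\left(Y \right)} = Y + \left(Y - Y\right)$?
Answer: $\frac{12979493}{5938} \approx 2185.8$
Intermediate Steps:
$s{\left(Y \right)} = - \frac{Y}{6}$ ($s{\left(Y \right)} = - \frac{Y + \left(Y - Y\right)}{6} = - \frac{Y + 0}{6} = - \frac{Y}{6}$)
$Z = -45$
$T = - \frac{1}{45}$ ($T = \frac{1}{-45} = - \frac{1}{45} \approx -0.022222$)
$P{\left(f,k \right)} = \frac{5 k}{6 \left(66 + f\right)}$ ($P{\left(f,k \right)} = \frac{k - \frac{k}{6}}{f + 66} = \frac{\frac{5}{6} k}{66 + f} = \frac{5 k}{6 \left(66 + f\right)}$)
$2186 + P{\left(T,-13 \right)} = 2186 + \frac{5}{6} \left(-13\right) \frac{1}{66 - \frac{1}{45}} = 2186 + \frac{5}{6} \left(-13\right) \frac{1}{\frac{2969}{45}} = 2186 + \frac{5}{6} \left(-13\right) \frac{45}{2969} = 2186 - \frac{975}{5938} = \frac{12979493}{5938}$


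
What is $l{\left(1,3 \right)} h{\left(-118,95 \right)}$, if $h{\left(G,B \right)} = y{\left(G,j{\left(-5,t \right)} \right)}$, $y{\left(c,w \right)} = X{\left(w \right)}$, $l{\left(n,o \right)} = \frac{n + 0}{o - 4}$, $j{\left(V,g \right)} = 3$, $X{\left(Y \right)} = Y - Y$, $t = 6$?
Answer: $0$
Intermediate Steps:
$X{\left(Y \right)} = 0$
$l{\left(n,o \right)} = \frac{n}{-4 + o}$
$y{\left(c,w \right)} = 0$
$h{\left(G,B \right)} = 0$
$l{\left(1,3 \right)} h{\left(-118,95 \right)} = 1 \frac{1}{-4 + 3} \cdot 0 = 1 \frac{1}{-1} \cdot 0 = 1 \left(-1\right) 0 = \left(-1\right) 0 = 0$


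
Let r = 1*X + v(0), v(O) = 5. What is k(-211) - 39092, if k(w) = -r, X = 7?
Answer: -39104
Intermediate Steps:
r = 12 (r = 1*7 + 5 = 7 + 5 = 12)
k(w) = -12 (k(w) = -1*12 = -12)
k(-211) - 39092 = -12 - 39092 = -39104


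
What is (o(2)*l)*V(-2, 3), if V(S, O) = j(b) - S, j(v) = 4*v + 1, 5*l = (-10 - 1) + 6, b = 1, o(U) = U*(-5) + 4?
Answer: 42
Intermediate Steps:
o(U) = 4 - 5*U (o(U) = -5*U + 4 = 4 - 5*U)
l = -1 (l = ((-10 - 1) + 6)/5 = (-11 + 6)/5 = (1/5)*(-5) = -1)
j(v) = 1 + 4*v
V(S, O) = 5 - S (V(S, O) = (1 + 4*1) - S = (1 + 4) - S = 5 - S)
(o(2)*l)*V(-2, 3) = ((4 - 5*2)*(-1))*(5 - 1*(-2)) = ((4 - 10)*(-1))*(5 + 2) = -6*(-1)*7 = 6*7 = 42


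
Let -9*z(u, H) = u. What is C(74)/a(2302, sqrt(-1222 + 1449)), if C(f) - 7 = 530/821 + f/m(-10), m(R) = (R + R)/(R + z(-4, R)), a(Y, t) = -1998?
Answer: -794338/36908055 ≈ -0.021522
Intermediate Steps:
z(u, H) = -u/9
m(R) = 2*R/(4/9 + R) (m(R) = (R + R)/(R - 1/9*(-4)) = (2*R)/(R + 4/9) = (2*R)/(4/9 + R) = 2*R/(4/9 + R))
C(f) = 6277/821 + 43*f/90 (C(f) = 7 + (530/821 + f/((18*(-10)/(4 + 9*(-10))))) = 7 + (530*(1/821) + f/((18*(-10)/(4 - 90)))) = 7 + (530/821 + f/((18*(-10)/(-86)))) = 7 + (530/821 + f/((18*(-10)*(-1/86)))) = 7 + (530/821 + f/(90/43)) = 7 + (530/821 + f*(43/90)) = 7 + (530/821 + 43*f/90) = 6277/821 + 43*f/90)
C(74)/a(2302, sqrt(-1222 + 1449)) = (6277/821 + (43/90)*74)/(-1998) = (6277/821 + 1591/45)*(-1/1998) = (1588676/36945)*(-1/1998) = -794338/36908055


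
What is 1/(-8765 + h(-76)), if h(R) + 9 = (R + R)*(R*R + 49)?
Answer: -1/894174 ≈ -1.1184e-6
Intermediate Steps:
h(R) = -9 + 2*R*(49 + R²) (h(R) = -9 + (R + R)*(R*R + 49) = -9 + (2*R)*(R² + 49) = -9 + (2*R)*(49 + R²) = -9 + 2*R*(49 + R²))
1/(-8765 + h(-76)) = 1/(-8765 + (-9 + 2*(-76)³ + 98*(-76))) = 1/(-8765 + (-9 + 2*(-438976) - 7448)) = 1/(-8765 + (-9 - 877952 - 7448)) = 1/(-8765 - 885409) = 1/(-894174) = -1/894174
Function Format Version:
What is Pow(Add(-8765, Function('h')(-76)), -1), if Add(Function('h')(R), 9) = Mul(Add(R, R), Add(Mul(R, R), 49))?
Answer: Rational(-1, 894174) ≈ -1.1184e-6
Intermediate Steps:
Function('h')(R) = Add(-9, Mul(2, R, Add(49, Pow(R, 2)))) (Function('h')(R) = Add(-9, Mul(Add(R, R), Add(Mul(R, R), 49))) = Add(-9, Mul(Mul(2, R), Add(Pow(R, 2), 49))) = Add(-9, Mul(Mul(2, R), Add(49, Pow(R, 2)))) = Add(-9, Mul(2, R, Add(49, Pow(R, 2)))))
Pow(Add(-8765, Function('h')(-76)), -1) = Pow(Add(-8765, Add(-9, Mul(2, Pow(-76, 3)), Mul(98, -76))), -1) = Pow(Add(-8765, Add(-9, Mul(2, -438976), -7448)), -1) = Pow(Add(-8765, Add(-9, -877952, -7448)), -1) = Pow(Add(-8765, -885409), -1) = Pow(-894174, -1) = Rational(-1, 894174)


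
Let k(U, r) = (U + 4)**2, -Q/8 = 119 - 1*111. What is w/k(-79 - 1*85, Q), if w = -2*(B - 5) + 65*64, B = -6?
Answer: 2091/12800 ≈ 0.16336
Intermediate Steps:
Q = -64 (Q = -8*(119 - 1*111) = -8*(119 - 111) = -8*8 = -64)
k(U, r) = (4 + U)**2
w = 4182 (w = -2*(-6 - 5) + 65*64 = -2*(-11) + 4160 = 22 + 4160 = 4182)
w/k(-79 - 1*85, Q) = 4182/((4 + (-79 - 1*85))**2) = 4182/((4 + (-79 - 85))**2) = 4182/((4 - 164)**2) = 4182/((-160)**2) = 4182/25600 = 4182*(1/25600) = 2091/12800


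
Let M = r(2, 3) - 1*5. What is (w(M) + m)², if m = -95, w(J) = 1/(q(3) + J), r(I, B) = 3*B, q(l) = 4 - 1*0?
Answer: 576081/64 ≈ 9001.3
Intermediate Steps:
q(l) = 4 (q(l) = 4 + 0 = 4)
M = 4 (M = 3*3 - 1*5 = 9 - 5 = 4)
w(J) = 1/(4 + J)
(w(M) + m)² = (1/(4 + 4) - 95)² = (1/8 - 95)² = (⅛ - 95)² = (-759/8)² = 576081/64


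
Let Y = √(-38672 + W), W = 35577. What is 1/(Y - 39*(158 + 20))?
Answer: -6942/48194459 - I*√3095/48194459 ≈ -0.00014404 - 1.1543e-6*I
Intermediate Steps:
Y = I*√3095 (Y = √(-38672 + 35577) = √(-3095) = I*√3095 ≈ 55.633*I)
1/(Y - 39*(158 + 20)) = 1/(I*√3095 - 39*(158 + 20)) = 1/(I*√3095 - 39*178) = 1/(I*√3095 - 6942) = 1/(-6942 + I*√3095)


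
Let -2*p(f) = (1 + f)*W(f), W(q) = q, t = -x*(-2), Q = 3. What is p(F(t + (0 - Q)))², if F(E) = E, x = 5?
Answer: 784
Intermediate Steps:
t = 10 (t = -1*5*(-2) = -5*(-2) = 10)
p(f) = -f*(1 + f)/2 (p(f) = -(1 + f)*f/2 = -f*(1 + f)/2)
p(F(t + (0 - Q)))² = (-(10 + (0 - 1*3))*(1 + (10 + (0 - 1*3)))/2)² = (-(10 + (0 - 3))*(1 + (10 + (0 - 3)))/2)² = (-(10 - 3)*(1 + (10 - 3))/2)² = (-½*7*(1 + 7))² = (-½*7*8)² = (-28)² = 784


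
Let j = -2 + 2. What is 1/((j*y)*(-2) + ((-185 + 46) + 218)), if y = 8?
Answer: 1/79 ≈ 0.012658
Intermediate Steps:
j = 0
1/((j*y)*(-2) + ((-185 + 46) + 218)) = 1/((0*8)*(-2) + ((-185 + 46) + 218)) = 1/(0*(-2) + (-139 + 218)) = 1/(0 + 79) = 1/79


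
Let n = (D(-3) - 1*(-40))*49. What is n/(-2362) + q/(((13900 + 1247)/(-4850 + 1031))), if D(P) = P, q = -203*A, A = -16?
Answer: -9775324685/11925738 ≈ -819.68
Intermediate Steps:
q = 3248 (q = -203*(-16) = 3248)
n = 1813 (n = (-3 - 1*(-40))*49 = (-3 + 40)*49 = 37*49 = 1813)
n/(-2362) + q/(((13900 + 1247)/(-4850 + 1031))) = 1813/(-2362) + 3248/(((13900 + 1247)/(-4850 + 1031))) = 1813*(-1/2362) + 3248/((15147/(-3819))) = -1813/2362 + 3248/((15147*(-1/3819))) = -1813/2362 + 3248/(-5049/1273) = -1813/2362 + 3248*(-1273/5049) = -1813/2362 - 4134704/5049 = -9775324685/11925738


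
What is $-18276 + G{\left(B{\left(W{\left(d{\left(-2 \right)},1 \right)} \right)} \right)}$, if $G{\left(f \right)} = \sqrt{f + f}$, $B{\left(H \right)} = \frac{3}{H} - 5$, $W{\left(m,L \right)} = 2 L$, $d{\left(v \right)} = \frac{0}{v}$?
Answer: $-18276 + i \sqrt{7} \approx -18276.0 + 2.6458 i$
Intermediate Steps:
$d{\left(v \right)} = 0$
$B{\left(H \right)} = -5 + \frac{3}{H}$ ($B{\left(H \right)} = \frac{3}{H} - 5 = -5 + \frac{3}{H}$)
$G{\left(f \right)} = \sqrt{2} \sqrt{f}$ ($G{\left(f \right)} = \sqrt{2 f} = \sqrt{2} \sqrt{f}$)
$-18276 + G{\left(B{\left(W{\left(d{\left(-2 \right)},1 \right)} \right)} \right)} = -18276 + \sqrt{2} \sqrt{-5 + \frac{3}{2 \cdot 1}} = -18276 + \sqrt{2} \sqrt{-5 + \frac{3}{2}} = -18276 + \sqrt{2} \sqrt{- \frac{7}{2}} = -18276 + \sqrt{2} \frac{i \sqrt{14}}{2} = -18276 + i \sqrt{7}$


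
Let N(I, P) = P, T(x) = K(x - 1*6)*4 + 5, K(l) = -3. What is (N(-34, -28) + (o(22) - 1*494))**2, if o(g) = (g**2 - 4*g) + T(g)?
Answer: 17689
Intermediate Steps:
T(x) = -7 (T(x) = -3*4 + 5 = -12 + 5 = -7)
o(g) = -7 + g**2 - 4*g (o(g) = (g**2 - 4*g) - 7 = -7 + g**2 - 4*g)
(N(-34, -28) + (o(22) - 1*494))**2 = (-28 + ((-7 + 22**2 - 4*22) - 1*494))**2 = (-28 + ((-7 + 484 - 88) - 494))**2 = (-28 + (389 - 494))**2 = (-28 - 105)**2 = (-133)**2 = 17689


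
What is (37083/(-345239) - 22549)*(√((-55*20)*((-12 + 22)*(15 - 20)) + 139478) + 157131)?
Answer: -1223238326057514/345239 - 7784831294*√194478/345239 ≈ -3.5531e+9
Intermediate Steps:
(37083/(-345239) - 22549)*(√((-55*20)*((-12 + 22)*(15 - 20)) + 139478) + 157131) = (37083*(-1/345239) - 22549)*(√(-11000*(-5) + 139478) + 157131) = (-37083/345239 - 22549)*(√(-1100*(-50) + 139478) + 157131) = -7784831294*(√(55000 + 139478) + 157131)/345239 = -7784831294*(√194478 + 157131)/345239 = -7784831294*(157131 + √194478)/345239 = -1223238326057514/345239 - 7784831294*√194478/345239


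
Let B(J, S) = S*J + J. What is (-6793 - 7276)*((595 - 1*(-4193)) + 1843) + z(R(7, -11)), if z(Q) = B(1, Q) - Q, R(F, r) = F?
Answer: -93291538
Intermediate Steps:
B(J, S) = J + J*S (B(J, S) = J*S + J = J + J*S)
z(Q) = 1 (z(Q) = 1*(1 + Q) - Q = (1 + Q) - Q = 1)
(-6793 - 7276)*((595 - 1*(-4193)) + 1843) + z(R(7, -11)) = (-6793 - 7276)*((595 - 1*(-4193)) + 1843) + 1 = -14069*((595 + 4193) + 1843) + 1 = -14069*(4788 + 1843) + 1 = -14069*6631 + 1 = -93291539 + 1 = -93291538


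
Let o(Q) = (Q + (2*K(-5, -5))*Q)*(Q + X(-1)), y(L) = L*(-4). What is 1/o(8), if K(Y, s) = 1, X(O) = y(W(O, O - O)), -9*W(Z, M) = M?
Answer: 1/192 ≈ 0.0052083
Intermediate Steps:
W(Z, M) = -M/9
y(L) = -4*L
X(O) = 0 (X(O) = -(-4)*(O - O)/9 = -(-4)*0/9 = -4*0 = 0)
o(Q) = 3*Q² (o(Q) = (Q + (2*1)*Q)*(Q + 0) = (Q + 2*Q)*Q = (3*Q)*Q = 3*Q²)
1/o(8) = 1/(3*8²) = 1/(3*64) = 1/192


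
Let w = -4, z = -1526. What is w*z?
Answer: 6104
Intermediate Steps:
w*z = -4*(-1526) = 6104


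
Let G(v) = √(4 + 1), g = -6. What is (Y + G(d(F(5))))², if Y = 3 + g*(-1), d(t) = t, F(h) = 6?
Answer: (9 + √5)² ≈ 126.25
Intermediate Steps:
G(v) = √5
Y = 9 (Y = 3 - 6*(-1) = 3 + 6 = 9)
(Y + G(d(F(5))))² = (9 + √5)²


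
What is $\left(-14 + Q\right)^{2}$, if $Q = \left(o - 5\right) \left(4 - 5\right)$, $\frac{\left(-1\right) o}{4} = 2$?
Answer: $1$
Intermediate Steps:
$o = -8$ ($o = \left(-4\right) 2 = -8$)
$Q = 13$ ($Q = \left(-8 - 5\right) \left(4 - 5\right) = \left(-13\right) \left(-1\right) = 13$)
$\left(-14 + Q\right)^{2} = \left(-14 + 13\right)^{2} = \left(-1\right)^{2} = 1$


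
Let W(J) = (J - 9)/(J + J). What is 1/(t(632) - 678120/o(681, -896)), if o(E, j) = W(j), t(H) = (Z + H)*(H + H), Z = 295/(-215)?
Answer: -7783/4246707216 ≈ -1.8327e-6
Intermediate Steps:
Z = -59/43 (Z = 295*(-1/215) = -59/43 ≈ -1.3721)
W(J) = (-9 + J)/(2*J) (W(J) = (-9 + J)/((2*J)) = (-9 + J)*(1/(2*J)) = (-9 + J)/(2*J))
t(H) = 2*H*(-59/43 + H) (t(H) = (-59/43 + H)*(H + H) = (-59/43 + H)*(2*H) = 2*H*(-59/43 + H))
o(E, j) = (-9 + j)/(2*j)
1/(t(632) - 678120/o(681, -896)) = 1/((2/43)*632*(-59 + 43*632) - 678120*(-1792/(-9 - 896))) = 1/((2/43)*632*(-59 + 27176) - 678120/((1/2)*(-1/896)*(-905))) = 1/((2/43)*632*27117 - 678120/905/1792) = 1/(34275888/43 - 678120*1792/905) = 1/(34275888/43 - 243038208/181) = 1/(-4246707216/7783) = -7783/4246707216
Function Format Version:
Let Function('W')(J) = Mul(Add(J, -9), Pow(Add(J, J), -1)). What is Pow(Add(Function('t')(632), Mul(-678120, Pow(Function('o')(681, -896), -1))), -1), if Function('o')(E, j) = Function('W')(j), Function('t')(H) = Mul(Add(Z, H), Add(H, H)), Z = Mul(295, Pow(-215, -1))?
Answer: Rational(-7783, 4246707216) ≈ -1.8327e-6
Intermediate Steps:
Z = Rational(-59, 43) (Z = Mul(295, Rational(-1, 215)) = Rational(-59, 43) ≈ -1.3721)
Function('W')(J) = Mul(Rational(1, 2), Pow(J, -1), Add(-9, J)) (Function('W')(J) = Mul(Add(-9, J), Pow(Mul(2, J), -1)) = Mul(Add(-9, J), Mul(Rational(1, 2), Pow(J, -1))) = Mul(Rational(1, 2), Pow(J, -1), Add(-9, J)))
Function('t')(H) = Mul(2, H, Add(Rational(-59, 43), H)) (Function('t')(H) = Mul(Add(Rational(-59, 43), H), Add(H, H)) = Mul(Add(Rational(-59, 43), H), Mul(2, H)) = Mul(2, H, Add(Rational(-59, 43), H)))
Function('o')(E, j) = Mul(Rational(1, 2), Pow(j, -1), Add(-9, j))
Pow(Add(Function('t')(632), Mul(-678120, Pow(Function('o')(681, -896), -1))), -1) = Pow(Add(Mul(Rational(2, 43), 632, Add(-59, Mul(43, 632))), Mul(-678120, Pow(Mul(Rational(1, 2), Pow(-896, -1), Add(-9, -896)), -1))), -1) = Pow(Add(Mul(Rational(2, 43), 632, Add(-59, 27176)), Mul(-678120, Pow(Mul(Rational(1, 2), Rational(-1, 896), -905), -1))), -1) = Pow(Add(Mul(Rational(2, 43), 632, 27117), Mul(-678120, Pow(Rational(905, 1792), -1))), -1) = Pow(Add(Rational(34275888, 43), Mul(-678120, Rational(1792, 905))), -1) = Pow(Add(Rational(34275888, 43), Rational(-243038208, 181)), -1) = Pow(Rational(-4246707216, 7783), -1) = Rational(-7783, 4246707216)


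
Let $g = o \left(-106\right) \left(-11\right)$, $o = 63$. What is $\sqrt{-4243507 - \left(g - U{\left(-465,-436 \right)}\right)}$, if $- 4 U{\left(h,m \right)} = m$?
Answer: $2 i \sqrt{1079214} \approx 2077.7 i$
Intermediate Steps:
$U{\left(h,m \right)} = - \frac{m}{4}$
$g = 73458$ ($g = 63 \left(-106\right) \left(-11\right) = \left(-6678\right) \left(-11\right) = 73458$)
$\sqrt{-4243507 - \left(g - U{\left(-465,-436 \right)}\right)} = \sqrt{-4243507 - 73349} = \sqrt{-4316856} = 2 i \sqrt{1079214}$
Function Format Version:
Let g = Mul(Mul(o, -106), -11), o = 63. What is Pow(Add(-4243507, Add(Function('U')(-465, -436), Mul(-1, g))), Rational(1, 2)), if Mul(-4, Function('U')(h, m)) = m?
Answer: Mul(2, I, Pow(1079214, Rational(1, 2))) ≈ Mul(2077.7, I)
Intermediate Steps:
Function('U')(h, m) = Mul(Rational(-1, 4), m)
g = 73458 (g = Mul(Mul(63, -106), -11) = Mul(-6678, -11) = 73458)
Pow(Add(-4243507, Add(Function('U')(-465, -436), Mul(-1, g))), Rational(1, 2)) = Pow(Add(-4243507, Add(Mul(Rational(-1, 4), -436), Mul(-1, 73458))), Rational(1, 2)) = Pow(Add(-4243507, Add(109, -73458)), Rational(1, 2)) = Pow(Add(-4243507, -73349), Rational(1, 2)) = Pow(-4316856, Rational(1, 2)) = Mul(2, I, Pow(1079214, Rational(1, 2)))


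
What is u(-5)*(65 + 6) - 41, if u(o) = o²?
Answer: 1734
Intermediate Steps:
u(-5)*(65 + 6) - 41 = (-5)²*(65 + 6) - 41 = 25*71 - 41 = 1775 - 41 = 1734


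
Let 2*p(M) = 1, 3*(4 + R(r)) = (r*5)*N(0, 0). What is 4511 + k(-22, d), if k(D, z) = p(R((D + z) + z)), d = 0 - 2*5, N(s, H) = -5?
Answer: 9023/2 ≈ 4511.5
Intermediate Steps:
R(r) = -4 - 25*r/3 (R(r) = -4 + ((r*5)*(-5))/3 = -4 + ((5*r)*(-5))/3 = -4 + (-25*r)/3 = -4 - 25*r/3)
d = -10 (d = 0 - 10 = -10)
p(M) = ½ (p(M) = (½)*1 = ½)
k(D, z) = ½
4511 + k(-22, d) = 4511 + ½ = 9023/2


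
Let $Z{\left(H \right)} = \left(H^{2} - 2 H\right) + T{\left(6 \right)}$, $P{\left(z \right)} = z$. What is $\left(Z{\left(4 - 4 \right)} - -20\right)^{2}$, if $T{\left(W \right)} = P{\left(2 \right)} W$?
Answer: $1024$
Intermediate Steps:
$T{\left(W \right)} = 2 W$
$Z{\left(H \right)} = 12 + H^{2} - 2 H$ ($Z{\left(H \right)} = \left(H^{2} - 2 H\right) + 2 \cdot 6 = \left(H^{2} - 2 H\right) + 12 = 12 + H^{2} - 2 H$)
$\left(Z{\left(4 - 4 \right)} - -20\right)^{2} = \left(\left(12 + \left(4 - 4\right)^{2} - 2 \left(4 - 4\right)\right) - -20\right)^{2} = \left(\left(12 + 0^{2} - 0\right) + 20\right)^{2} = \left(\left(12 + 0 + 0\right) + 20\right)^{2} = \left(12 + 20\right)^{2} = 32^{2} = 1024$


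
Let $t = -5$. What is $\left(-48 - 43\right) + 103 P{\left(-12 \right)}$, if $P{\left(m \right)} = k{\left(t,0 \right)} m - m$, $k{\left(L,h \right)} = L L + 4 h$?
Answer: $-29755$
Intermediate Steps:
$k{\left(L,h \right)} = L^{2} + 4 h$
$P{\left(m \right)} = 24 m$ ($P{\left(m \right)} = \left(\left(-5\right)^{2} + 4 \cdot 0\right) m - m = \left(25 + 0\right) m - m = 25 m - m = 24 m$)
$\left(-48 - 43\right) + 103 P{\left(-12 \right)} = \left(-48 - 43\right) + 103 \cdot 24 \left(-12\right) = \left(-48 - 43\right) + 103 \left(-288\right) = -91 - 29664 = -29755$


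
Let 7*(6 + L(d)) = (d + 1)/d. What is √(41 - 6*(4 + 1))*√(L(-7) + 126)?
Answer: 3*√7194/7 ≈ 36.350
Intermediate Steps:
L(d) = -6 + (1 + d)/(7*d) (L(d) = -6 + ((d + 1)/d)/7 = -6 + ((1 + d)/d)/7 = -6 + (1 + d)/(7*d))
√(41 - 6*(4 + 1))*√(L(-7) + 126) = √(41 - 6*(4 + 1))*√((⅐)*(1 - 41*(-7))/(-7) + 126) = √(41 - 6*5)*√((⅐)*(-⅐)*(1 + 287) + 126) = √(41 - 30)*√((⅐)*(-⅐)*288 + 126) = √11*√(-288/49 + 126) = √11*√(5886/49) = √11*(3*√654/7) = 3*√7194/7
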